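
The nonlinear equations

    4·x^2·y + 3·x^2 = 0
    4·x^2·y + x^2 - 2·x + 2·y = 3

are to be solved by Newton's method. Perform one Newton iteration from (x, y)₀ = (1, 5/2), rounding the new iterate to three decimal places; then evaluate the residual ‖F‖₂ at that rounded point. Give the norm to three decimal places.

4.755

At (1, 5/2): F = (13.000, 11.000).
Jacobian J = [[8·x·y + 6·x, 4·x^2], [8·x·y + 2·x - 2, 4·x^2 + 2]].
At the point, J = [[26.000, 4.000], [20.000, 6.000]] (det J = 76.000).
Solving J·Δ = −F gives Δ = (-0.447, -0.342).
Then the next iterate is (x, y)₁ = (0.553, 2.158).
Re-evaluating at (0.553, 2.158): F = (3.55717, 3.15555), so ‖F‖₂ = 4.755.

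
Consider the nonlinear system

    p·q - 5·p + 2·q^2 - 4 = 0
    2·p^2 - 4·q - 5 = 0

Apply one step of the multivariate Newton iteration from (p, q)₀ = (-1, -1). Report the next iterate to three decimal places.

At (-1, -1): F = (4.000, 1.000).
Jacobian J = [[q - 5, p + 4·q], [4·p, -4]].
At the point, J = [[-6.000, -5.000], [-4.000, -4.000]] (det J = 4.000).
Solving J·Δ = −F gives Δ = (2.750, -2.500).
Then the next iterate is (p, q)₁ = (1.750, -3.500).

(1.750, -3.500)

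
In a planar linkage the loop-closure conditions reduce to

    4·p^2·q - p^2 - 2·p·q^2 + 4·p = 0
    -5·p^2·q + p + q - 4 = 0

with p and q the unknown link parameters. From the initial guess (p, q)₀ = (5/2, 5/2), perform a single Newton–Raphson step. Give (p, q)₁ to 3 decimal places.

(1.541, 1.900)

At (5/2, 5/2): F = (35.000, -77.125).
Jacobian J = [[8·p·q - 2·p - 2·q^2 + 4, 4·p^2 - 4·p·q], [-10·p·q + 1, -5·p^2 + 1]].
At the point, J = [[36.500, 0.000], [-61.500, -30.250]] (det J = -1104.125).
Solving J·Δ = −F gives Δ = (-0.959, -0.600).
Then the next iterate is (p, q)₁ = (1.541, 1.900).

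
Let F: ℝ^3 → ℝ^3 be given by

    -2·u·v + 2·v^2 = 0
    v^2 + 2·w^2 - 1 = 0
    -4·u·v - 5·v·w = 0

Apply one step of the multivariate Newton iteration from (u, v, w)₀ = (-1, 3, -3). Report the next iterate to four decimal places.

(-0.3232, 1.5758, -1.5455)

At (-1, 3, -3): F = (24.0000, 26.0000, 57.0000).
Jacobian J = [[-2·v, -2·u + 4·v, 0], [0, 2·v, 4·w], [-4·v, -4·u - 5·w, -5·v]].
At the point, J = [[-6.0000, 14.0000, 0.0000], [0.0000, 6.0000, -12.0000], [-12.0000, 19.0000, -15.0000]] (det J = 1188.0000).
Solving J·Δ = −F gives Δ = (0.6768, -1.4242, 1.4545).
Then the next iterate is (u, v, w)₁ = (-0.3232, 1.5758, -1.5455).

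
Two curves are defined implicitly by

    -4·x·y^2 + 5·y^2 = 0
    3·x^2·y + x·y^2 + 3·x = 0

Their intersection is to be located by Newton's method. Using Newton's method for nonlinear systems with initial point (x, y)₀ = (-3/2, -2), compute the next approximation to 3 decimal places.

At (-3/2, -2): F = (44.000, -24.000).
Jacobian J = [[-4·y^2, -8·x·y + 10·y], [6·x·y + y^2 + 3, 3·x^2 + 2·x·y]].
At the point, J = [[-16.000, -44.000], [25.000, 12.750]] (det J = 896.000).
Solving J·Δ = −F gives Δ = (0.552, 0.799).
Then the next iterate is (x, y)₁ = (-0.948, -1.201).

(-0.948, -1.201)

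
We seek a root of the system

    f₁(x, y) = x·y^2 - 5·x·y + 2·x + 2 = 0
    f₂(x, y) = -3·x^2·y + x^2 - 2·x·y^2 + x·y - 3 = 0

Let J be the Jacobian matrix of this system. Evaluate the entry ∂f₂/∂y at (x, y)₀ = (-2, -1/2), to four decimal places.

∂f₂/∂y = -3·x^2 - 4·x·y + x.
At (-2, -1/2) this is -18.0000.

-18.0000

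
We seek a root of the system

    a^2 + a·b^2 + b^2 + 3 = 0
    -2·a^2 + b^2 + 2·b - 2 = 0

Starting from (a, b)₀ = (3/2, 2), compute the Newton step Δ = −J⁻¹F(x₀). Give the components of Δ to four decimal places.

At (3/2, 2): F = (15.2500, 1.5000).
Jacobian J = [[2·a + b^2, 2·a·b + 2·b], [-4·a, 2·b + 2]].
At the point, J = [[7.0000, 10.0000], [-6.0000, 6.0000]] (det J = 102.0000).
Solving J·Δ = −F gives Δ = (-0.7500, -1.0000).

(-0.7500, -1.0000)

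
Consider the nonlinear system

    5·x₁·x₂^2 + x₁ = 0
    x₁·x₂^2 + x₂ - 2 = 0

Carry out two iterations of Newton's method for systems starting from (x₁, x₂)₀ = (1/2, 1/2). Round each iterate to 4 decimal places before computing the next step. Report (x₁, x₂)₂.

(0.5731, 2.1146)

At (1/2, 1/2): F = (1.1250, -1.3750).
Jacobian J = [[5·x₂^2 + 1, 10·x₁·x₂], [x₂^2, 2·x₁·x₂ + 1]].
At the point, J = [[2.2500, 2.5000], [0.2500, 1.5000]] (det J = 2.7500).
Solving J·Δ = −F gives Δ = (-1.8636, 1.2273).
Then the next iterate is (x₁, x₂)₁ = (-1.3636, 1.7273).
Round to (-1.3636, 1.7273) and repeat: F = (-21.705548, -4.341090), J = [[15.917826, -23.553463], [2.983565, -3.710693]].
Δ = (1.9367, 0.3873), so (x₁, x₂)₂ = (0.5731, 2.1146).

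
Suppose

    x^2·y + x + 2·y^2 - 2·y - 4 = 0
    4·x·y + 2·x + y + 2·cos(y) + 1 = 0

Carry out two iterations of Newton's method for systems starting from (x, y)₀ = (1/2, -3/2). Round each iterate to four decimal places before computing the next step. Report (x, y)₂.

(0.6298, -0.9583)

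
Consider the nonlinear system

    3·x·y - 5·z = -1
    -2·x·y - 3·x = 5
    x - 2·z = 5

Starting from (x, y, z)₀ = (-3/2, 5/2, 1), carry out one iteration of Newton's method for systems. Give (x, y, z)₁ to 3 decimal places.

(0.857, 6.452, -2.071)

At (-3/2, 5/2, 1): F = (-15.250, 7.000, -8.500).
Jacobian J = [[3·y, 3·x, -5], [-2·y - 3, -2·x, 0], [1, 0, -2]].
At the point, J = [[7.500, -4.500, -5.000], [-8.000, 3.000, 0.000], [1.000, 0.000, -2.000]] (det J = 42.000).
Solving J·Δ = −F gives Δ = (2.357, 3.952, -3.071).
Then the next iterate is (x, y, z)₁ = (0.857, 6.452, -2.071).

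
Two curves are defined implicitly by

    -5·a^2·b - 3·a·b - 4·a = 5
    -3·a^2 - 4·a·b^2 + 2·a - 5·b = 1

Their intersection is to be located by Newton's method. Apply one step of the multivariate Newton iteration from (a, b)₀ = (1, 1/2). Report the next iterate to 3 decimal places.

At (1, 1/2): F = (-13.000, -5.500).
Jacobian J = [[-10·a·b - 3·b - 4, -5·a^2 - 3·a], [-6·a - 4·b^2 + 2, -8·a·b - 5]].
At the point, J = [[-10.500, -8.000], [-5.000, -9.000]] (det J = 54.500).
Solving J·Δ = −F gives Δ = (-1.339, 0.133).
Then the next iterate is (a, b)₁ = (-0.339, 0.633).

(-0.339, 0.633)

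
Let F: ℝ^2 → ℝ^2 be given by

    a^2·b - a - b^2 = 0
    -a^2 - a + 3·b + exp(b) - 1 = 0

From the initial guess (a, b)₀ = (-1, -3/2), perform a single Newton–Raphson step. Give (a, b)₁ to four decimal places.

(-6.0051, 1.6901)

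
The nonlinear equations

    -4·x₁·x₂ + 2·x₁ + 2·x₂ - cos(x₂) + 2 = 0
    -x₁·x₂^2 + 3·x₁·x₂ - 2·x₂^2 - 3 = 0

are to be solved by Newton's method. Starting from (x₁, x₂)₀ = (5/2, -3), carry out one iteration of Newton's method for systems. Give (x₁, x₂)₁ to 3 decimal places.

At (5/2, -3): F = (31.98999, -66.000).
Jacobian J = [[-4·x₂ + 2, -4·x₁ + sin(x₂) + 2], [-x₂^2 + 3·x₂, -2·x₁·x₂ + 3·x₁ - 4·x₂]].
At the point, J = [[14.000, -8.14112], [-18.000, 34.500]] (det J = 336.45984).
Solving J·Δ = −F gives Δ = (-1.683, 1.035).
Then the next iterate is (x₁, x₂)₁ = (0.817, -1.965).

(0.817, -1.965)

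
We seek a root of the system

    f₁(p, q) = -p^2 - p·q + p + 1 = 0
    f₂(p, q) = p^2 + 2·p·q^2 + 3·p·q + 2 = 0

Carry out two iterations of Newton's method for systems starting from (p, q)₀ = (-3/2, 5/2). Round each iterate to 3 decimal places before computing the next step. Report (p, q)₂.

At (-3/2, 5/2): F = (1.000, -25.750).
Jacobian J = [[-2·p - q + 1, -p], [2·p + 2·q^2 + 3·q, 4·p·q + 3·p]].
At the point, J = [[1.500, 1.500], [17.000, -19.500]] (det J = -54.750).
Solving J·Δ = −F gives Δ = (0.349, -1.016).
Then the next iterate is (p, q)₁ = (-1.151, 1.484).
Round to (-1.151, 1.484) and repeat: F = (0.23228, -6.86904), J = [[1.818, 1.151], [6.55451, -10.28534]].
Δ = (0.210, -0.534), so (p, q)₂ = (-0.941, 0.950).

(-0.941, 0.950)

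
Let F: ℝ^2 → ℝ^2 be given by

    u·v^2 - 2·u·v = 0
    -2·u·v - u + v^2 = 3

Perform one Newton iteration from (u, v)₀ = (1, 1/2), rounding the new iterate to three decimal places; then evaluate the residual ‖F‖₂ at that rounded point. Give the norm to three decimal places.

13.301

At (1, 1/2): F = (-0.750, -4.750).
Jacobian J = [[v^2 - 2·v, 2·u·v - 2·u], [-2·v - 1, -2·u + 2·v]].
At the point, J = [[-0.750, -1.000], [-2.000, -1.000]] (det J = -1.250).
Solving J·Δ = −F gives Δ = (-3.200, 1.650).
Then the next iterate is (u, v)₁ = (-2.200, 2.150).
Re-evaluating at (-2.200, 2.150): F = (-0.70950, 13.28250), so ‖F‖₂ = 13.301.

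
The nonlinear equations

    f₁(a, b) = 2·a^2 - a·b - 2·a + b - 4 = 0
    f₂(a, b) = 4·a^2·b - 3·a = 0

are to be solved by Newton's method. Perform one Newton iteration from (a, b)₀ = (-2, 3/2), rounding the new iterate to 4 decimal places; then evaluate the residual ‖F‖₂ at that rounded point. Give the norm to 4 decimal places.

At (-2, 3/2): F = (12.5000, 30.0000).
Jacobian J = [[4·a - b - 2, -a + 1], [8·a·b - 3, 4·a^2]].
At the point, J = [[-11.5000, 3.0000], [-27.0000, 16.0000]] (det J = -103.0000).
Solving J·Δ = −F gives Δ = (1.0680, -0.0728).
Then the next iterate is (a, b)₁ = (-0.9320, 1.4272).
Re-evaluating at (-0.9320, 1.4272): F = (2.358598, 7.754801), so ‖F‖₂ = 8.1055.

8.1055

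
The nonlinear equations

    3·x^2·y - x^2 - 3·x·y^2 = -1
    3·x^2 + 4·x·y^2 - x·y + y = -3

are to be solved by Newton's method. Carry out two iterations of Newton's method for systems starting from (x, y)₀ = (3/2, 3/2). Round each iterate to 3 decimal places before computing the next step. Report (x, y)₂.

(-0.287, 0.883)

At (3/2, 3/2): F = (-1.250, 22.500).
Jacobian J = [[6·x·y - 2·x - 3·y^2, 3·x^2 - 6·x·y], [6·x + 4·y^2 - y, 8·x·y - x + 1]].
At the point, J = [[3.750, -6.750], [16.500, 17.500]] (det J = 177.000).
Solving J·Δ = −F gives Δ = (-0.734, -0.593).
Then the next iterate is (x, y)₁ = (0.766, 0.907).
Round to (0.766, 0.907) and repeat: F = (0.11936, 7.49310), J = [[0.16863, -2.40830], [6.97960, 5.79210]].
Δ = (-1.053, -0.024), so (x, y)₂ = (-0.287, 0.883).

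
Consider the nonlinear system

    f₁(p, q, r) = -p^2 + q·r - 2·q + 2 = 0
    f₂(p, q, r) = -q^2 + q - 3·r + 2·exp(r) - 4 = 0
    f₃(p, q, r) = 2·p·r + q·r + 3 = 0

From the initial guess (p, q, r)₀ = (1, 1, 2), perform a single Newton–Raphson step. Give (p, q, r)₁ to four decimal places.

(1.1401, -2.7004, 1.2801)

At (1, 1, 2): F = (1.0000, 4.778112, 9.0000).
Jacobian J = [[-2·p, r - 2, q], [0, -2·q + 1, 2·exp(r) - 3], [2·r, r, 2·p + q]].
At the point, J = [[-2.0000, 0.0000, 1.0000], [0.0000, -1.0000, 11.778112], [4.0000, 2.0000, 3.0000]] (det J = 57.112449).
Solving J·Δ = −F gives Δ = (0.1401, -3.7004, -0.7199).
Then the next iterate is (p, q, r)₁ = (1.1401, -2.7004, 1.2801).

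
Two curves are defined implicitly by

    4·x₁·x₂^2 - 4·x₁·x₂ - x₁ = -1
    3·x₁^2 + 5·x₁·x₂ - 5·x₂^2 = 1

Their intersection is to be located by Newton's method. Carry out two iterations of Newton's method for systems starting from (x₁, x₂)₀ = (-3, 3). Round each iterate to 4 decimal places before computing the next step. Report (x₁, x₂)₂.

(-3.2463, 1.3507)

At (-3, 3): F = (-68.0000, -64.0000).
Jacobian J = [[4·x₂^2 - 4·x₂ - 1, 8·x₁·x₂ - 4·x₁], [6·x₁ + 5·x₂, 5·x₁ - 10·x₂]].
At the point, J = [[23.0000, -60.0000], [-3.0000, -45.0000]] (det J = -1215.0000).
Solving J·Δ = −F gives Δ = (-0.6420, -1.3794).
Then the next iterate is (x₁, x₂)₁ = (-3.6420, 1.6206).
Round to (-3.6420, 1.6206) and repeat: F = (-10.009684, -3.850356), J = [[3.022977, -32.649802], [-13.7490, -34.4160]].
Δ = (0.3957, -0.2699), so (x₁, x₂)₂ = (-3.2463, 1.3507).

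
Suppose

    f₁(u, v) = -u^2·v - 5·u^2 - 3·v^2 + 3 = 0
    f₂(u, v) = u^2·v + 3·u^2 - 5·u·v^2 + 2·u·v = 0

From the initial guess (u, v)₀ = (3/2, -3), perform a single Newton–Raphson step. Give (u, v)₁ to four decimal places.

(1.9529, -1.0179)

At (3/2, -3): F = (-28.5000, -76.5000).
Jacobian J = [[-2·u·v - 10·u, -u^2 - 6·v], [2·u·v + 6·u - 5·v^2 + 2·v, u^2 - 10·u·v + 2·u]].
At the point, J = [[-6.0000, 15.7500], [-51.0000, 50.2500]] (det J = 501.7500).
Solving J·Δ = −F gives Δ = (0.4529, 1.9821).
Then the next iterate is (u, v)₁ = (1.9529, -1.0179).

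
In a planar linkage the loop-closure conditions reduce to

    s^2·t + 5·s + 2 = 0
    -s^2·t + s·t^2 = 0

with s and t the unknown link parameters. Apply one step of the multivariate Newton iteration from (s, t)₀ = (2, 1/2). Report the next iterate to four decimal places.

(-1.1429, 2.5000)

At (2, 1/2): F = (14.0000, -1.5000).
Jacobian J = [[2·s·t + 5, s^2], [-2·s·t + t^2, -s^2 + 2·s·t]].
At the point, J = [[7.0000, 4.0000], [-1.7500, -2.0000]] (det J = -7.0000).
Solving J·Δ = −F gives Δ = (-3.1429, 2.0000).
Then the next iterate is (s, t)₁ = (-1.1429, 2.5000).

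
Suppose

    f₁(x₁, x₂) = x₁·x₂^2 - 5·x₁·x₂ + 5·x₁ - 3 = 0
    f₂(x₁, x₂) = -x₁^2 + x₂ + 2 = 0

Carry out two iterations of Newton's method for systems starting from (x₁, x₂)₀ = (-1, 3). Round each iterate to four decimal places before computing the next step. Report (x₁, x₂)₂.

At (-1, 3): F = (-2.0000, 4.0000).
Jacobian J = [[x₂^2 - 5·x₂ + 5, 2·x₁·x₂ - 5·x₁], [-2·x₁, 1]].
At the point, J = [[-1.0000, -1.0000], [2.0000, 1.0000]] (det J = 1.0000).
Solving J·Δ = −F gives Δ = (-2.0000, 0.0000).
Then the next iterate is (x₁, x₂)₁ = (-3.0000, 3.0000).
Round to (-3.0000, 3.0000) and repeat: F = (0.0000, -4.0000), J = [[-1.0000, -3.0000], [6.0000, 1.0000]].
Δ = (0.7059, -0.2353), so (x₁, x₂)₂ = (-2.2941, 2.7647).

(-2.2941, 2.7647)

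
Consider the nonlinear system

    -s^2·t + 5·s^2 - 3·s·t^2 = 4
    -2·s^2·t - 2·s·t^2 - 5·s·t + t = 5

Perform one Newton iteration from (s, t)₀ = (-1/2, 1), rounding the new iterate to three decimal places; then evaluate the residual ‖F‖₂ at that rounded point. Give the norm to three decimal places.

0.223

At (-1/2, 1): F = (-1.500, -1.000).
Jacobian J = [[-2·s·t + 10·s - 3·t^2, -s^2 - 6·s·t], [-4·s·t - 2·t^2 - 5·t, -2·s^2 - 4·s·t - 5·s + 1]].
At the point, J = [[-7.000, 2.750], [-5.000, 5.000]] (det J = -21.250).
Solving J·Δ = −F gives Δ = (-0.224, -0.024).
Then the next iterate is (s, t)₁ = (-0.724, 0.976).
Re-evaluating at (-0.724, 0.976): F = (0.17828, -0.13474), so ‖F‖₂ = 0.223.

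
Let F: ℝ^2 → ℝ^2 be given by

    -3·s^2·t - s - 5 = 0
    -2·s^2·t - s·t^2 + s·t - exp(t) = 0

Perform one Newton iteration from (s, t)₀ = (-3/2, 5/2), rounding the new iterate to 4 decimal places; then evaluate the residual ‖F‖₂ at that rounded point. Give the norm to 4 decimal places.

9.6665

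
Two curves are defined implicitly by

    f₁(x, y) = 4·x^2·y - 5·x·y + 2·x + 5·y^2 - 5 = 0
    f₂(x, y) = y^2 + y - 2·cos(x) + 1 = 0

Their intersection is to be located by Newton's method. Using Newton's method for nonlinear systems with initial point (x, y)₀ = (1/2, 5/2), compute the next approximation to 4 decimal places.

At (1/2, 5/2): F = (23.5000, 7.994835).
Jacobian J = [[8·x·y - 5·y + 2, 4·x^2 - 5·x + 10·y], [2·sin(x), 2·y + 1]].
At the point, J = [[-0.5000, 23.5000], [0.958851, 6.0000]] (det J = -25.533000).
Solving J·Δ = −F gives Δ = (-1.8360, -1.0391).
Then the next iterate is (x, y)₁ = (-1.3360, 1.4609).

(-1.3360, 1.4609)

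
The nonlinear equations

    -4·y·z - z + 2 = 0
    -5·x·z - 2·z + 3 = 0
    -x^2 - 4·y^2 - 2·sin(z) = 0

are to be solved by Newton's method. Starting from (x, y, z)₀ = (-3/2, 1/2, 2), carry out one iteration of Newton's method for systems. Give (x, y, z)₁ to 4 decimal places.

(-0.2563, 0.1065, 1.7159)

At (-3/2, 1/2, 2): F = (-4.0000, 14.0000, -5.068595).
Jacobian J = [[0, -4·z, -4·y - 1], [-5·z, 0, -5·x - 2], [-2·x, -8·y, -2·cos(z)]].
At the point, J = [[0.0000, -8.0000, -3.0000], [-10.0000, 0.0000, 5.5000], [3.0000, -4.0000, 0.832294]] (det J = -318.583494).
Solving J·Δ = −F gives Δ = (1.2437, -0.3935, -0.2841).
Then the next iterate is (x, y, z)₁ = (-0.2563, 0.1065, 1.7159).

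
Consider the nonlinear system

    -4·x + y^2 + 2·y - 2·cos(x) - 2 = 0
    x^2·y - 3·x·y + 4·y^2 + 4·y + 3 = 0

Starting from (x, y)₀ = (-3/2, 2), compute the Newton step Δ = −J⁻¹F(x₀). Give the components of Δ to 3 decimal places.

At (-3/2, 2): F = (11.85853, 40.500).
Jacobian J = [[2·sin(x) - 4, 2·y + 2], [2·x·y - 3·y, x^2 - 3·x + 8·y + 4]].
At the point, J = [[-5.99499, 6.000], [-12.000, 26.750]] (det J = -88.36598).
Solving J·Δ = −F gives Δ = (0.840, -1.137).

(0.840, -1.137)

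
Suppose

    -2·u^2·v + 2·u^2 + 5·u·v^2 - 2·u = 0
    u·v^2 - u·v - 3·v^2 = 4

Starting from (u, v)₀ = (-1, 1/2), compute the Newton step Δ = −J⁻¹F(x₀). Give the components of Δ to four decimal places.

(5.6538, -1.9712)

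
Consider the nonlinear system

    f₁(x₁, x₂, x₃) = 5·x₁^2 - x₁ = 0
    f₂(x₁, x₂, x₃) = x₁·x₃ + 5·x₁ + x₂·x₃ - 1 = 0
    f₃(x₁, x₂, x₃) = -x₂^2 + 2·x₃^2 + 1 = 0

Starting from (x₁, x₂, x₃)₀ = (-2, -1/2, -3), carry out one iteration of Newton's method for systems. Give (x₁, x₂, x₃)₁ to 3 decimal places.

(-0.952, -2.155, -1.575)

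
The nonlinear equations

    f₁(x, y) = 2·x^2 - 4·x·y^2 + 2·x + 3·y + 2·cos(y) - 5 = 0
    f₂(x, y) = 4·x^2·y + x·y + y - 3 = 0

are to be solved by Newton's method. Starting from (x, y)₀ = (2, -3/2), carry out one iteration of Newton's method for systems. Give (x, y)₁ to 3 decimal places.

(1.180, -0.942)

At (2, -3/2): F = (-15.35853, -31.500).
Jacobian J = [[4·x - 4·y^2 + 2, -8·x·y - 2·sin(y) + 3], [8·x·y + y, 4·x^2 + x + 1]].
At the point, J = [[1.000, 28.99499], [-25.500, 19.000]] (det J = 758.37224).
Solving J·Δ = −F gives Δ = (-0.820, 0.558).
Then the next iterate is (x, y)₁ = (1.180, -0.942).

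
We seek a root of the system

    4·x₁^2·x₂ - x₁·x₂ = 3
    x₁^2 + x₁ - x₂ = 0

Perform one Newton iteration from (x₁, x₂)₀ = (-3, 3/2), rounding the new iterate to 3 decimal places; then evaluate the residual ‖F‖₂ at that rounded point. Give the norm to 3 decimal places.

15.712

At (-3, 3/2): F = (55.500, 4.500).
Jacobian J = [[8·x₁·x₂ - x₂, 4·x₁^2 - x₁], [2·x₁ + 1, -1]].
At the point, J = [[-37.500, 39.000], [-5.000, -1.000]] (det J = 232.500).
Solving J·Δ = −F gives Δ = (0.994, -0.468).
Then the next iterate is (x₁, x₂)₁ = (-2.006, 1.032).
Re-evaluating at (-2.006, 1.032): F = (15.68141, 0.98604), so ‖F‖₂ = 15.712.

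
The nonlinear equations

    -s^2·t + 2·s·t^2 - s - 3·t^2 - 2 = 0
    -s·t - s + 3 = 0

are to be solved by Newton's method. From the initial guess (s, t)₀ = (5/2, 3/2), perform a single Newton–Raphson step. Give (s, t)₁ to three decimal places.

(0.087, 2.613)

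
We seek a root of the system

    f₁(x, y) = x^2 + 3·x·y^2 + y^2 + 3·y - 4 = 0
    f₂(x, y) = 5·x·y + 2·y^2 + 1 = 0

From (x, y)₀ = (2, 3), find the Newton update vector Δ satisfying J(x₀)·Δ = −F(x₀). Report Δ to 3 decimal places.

(88.714, -62.714)

At (2, 3): F = (72.000, 49.000).
Jacobian J = [[2·x + 3·y^2, 6·x·y + 2·y + 3], [5·y, 5·x + 4·y]].
At the point, J = [[31.000, 45.000], [15.000, 22.000]] (det J = 7.000).
Solving J·Δ = −F gives Δ = (88.714, -62.714).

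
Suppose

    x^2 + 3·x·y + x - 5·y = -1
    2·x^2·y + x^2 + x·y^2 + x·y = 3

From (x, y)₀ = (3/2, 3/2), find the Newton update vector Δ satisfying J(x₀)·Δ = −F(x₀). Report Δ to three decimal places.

At (3/2, 3/2): F = (4.000, 11.625).
Jacobian J = [[2·x + 3·y + 1, 3·x - 5], [4·x·y + 2·x + y^2 + y, 2·x^2 + 2·x·y + x]].
At the point, J = [[8.500, -0.500], [15.750, 10.500]] (det J = 97.125).
Solving J·Δ = −F gives Δ = (-0.492, -0.369).

(-0.492, -0.369)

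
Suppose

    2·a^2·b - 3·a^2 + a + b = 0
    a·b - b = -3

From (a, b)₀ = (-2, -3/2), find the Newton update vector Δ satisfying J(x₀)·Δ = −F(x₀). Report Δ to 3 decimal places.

(0.244, 2.378)

At (-2, -3/2): F = (-27.500, 7.500).
Jacobian J = [[4·a·b - 6·a + 1, 2·a^2 + 1], [b, a - 1]].
At the point, J = [[25.000, 9.000], [-1.500, -3.000]] (det J = -61.500).
Solving J·Δ = −F gives Δ = (0.244, 2.378).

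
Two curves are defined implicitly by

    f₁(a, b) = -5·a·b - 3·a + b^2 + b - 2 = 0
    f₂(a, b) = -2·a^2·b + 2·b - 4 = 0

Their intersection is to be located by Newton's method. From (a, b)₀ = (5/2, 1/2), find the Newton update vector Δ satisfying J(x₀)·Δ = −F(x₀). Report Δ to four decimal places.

(-11.5000, 4.5952)

At (5/2, 1/2): F = (-15.0000, -9.2500).
Jacobian J = [[-5·b - 3, -5·a + 2·b + 1], [-4·a·b, -2·a^2 + 2]].
At the point, J = [[-5.5000, -10.5000], [-5.0000, -10.5000]] (det J = 5.2500).
Solving J·Δ = −F gives Δ = (-11.5000, 4.5952).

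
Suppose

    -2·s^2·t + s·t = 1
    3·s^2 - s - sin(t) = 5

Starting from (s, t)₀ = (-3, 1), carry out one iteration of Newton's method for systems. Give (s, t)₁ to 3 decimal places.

At (-3, 1): F = (-22.000, 24.15853).
Jacobian J = [[-4·s·t + t, -2·s^2 + s], [6·s - 1, -cos(t)]].
At the point, J = [[13.000, -21.000], [-19.000, -0.54030]] (det J = -406.02393).
Solving J·Δ = −F gives Δ = (1.279, -0.256).
Then the next iterate is (s, t)₁ = (-1.721, 0.744).

(-1.721, 0.744)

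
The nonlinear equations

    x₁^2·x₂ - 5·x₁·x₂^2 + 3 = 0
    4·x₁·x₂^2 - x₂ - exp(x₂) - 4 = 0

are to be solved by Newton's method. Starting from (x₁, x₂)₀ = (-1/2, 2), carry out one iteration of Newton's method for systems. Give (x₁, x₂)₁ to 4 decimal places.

At (-1/2, 2): F = (13.5000, -21.389056).
Jacobian J = [[2·x₁·x₂ - 5·x₂^2, x₁^2 - 10·x₁·x₂], [4·x₂^2, 8·x₁·x₂ - exp(x₂) - 1]].
At the point, J = [[-22.0000, 10.2500], [16.0000, -16.389056]] (det J = 196.559234).
Solving J·Δ = −F gives Δ = (0.0102, -1.2951).
Then the next iterate is (x₁, x₂)₁ = (-0.4898, 0.7049).

(-0.4898, 0.7049)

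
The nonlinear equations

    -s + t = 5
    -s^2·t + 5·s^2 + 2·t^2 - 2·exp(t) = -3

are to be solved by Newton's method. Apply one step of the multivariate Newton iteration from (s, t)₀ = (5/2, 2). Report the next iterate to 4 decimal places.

(31.2454, 36.2454)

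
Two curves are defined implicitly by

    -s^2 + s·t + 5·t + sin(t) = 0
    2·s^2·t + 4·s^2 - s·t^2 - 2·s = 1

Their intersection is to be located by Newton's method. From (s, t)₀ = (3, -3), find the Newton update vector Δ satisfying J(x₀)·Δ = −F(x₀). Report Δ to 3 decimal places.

At (3, -3): F = (-33.14112, -52.000).
Jacobian J = [[-2·s + t, s + cos(t) + 5], [4·s·t + 8·s - t^2 - 2, 2·s^2 - 2·s·t]].
At the point, J = [[-9.000, 7.01001], [-23.000, 36.000]] (det J = -162.76983).
Solving J·Δ = −F gives Δ = (-5.090, -1.808).

(-5.090, -1.808)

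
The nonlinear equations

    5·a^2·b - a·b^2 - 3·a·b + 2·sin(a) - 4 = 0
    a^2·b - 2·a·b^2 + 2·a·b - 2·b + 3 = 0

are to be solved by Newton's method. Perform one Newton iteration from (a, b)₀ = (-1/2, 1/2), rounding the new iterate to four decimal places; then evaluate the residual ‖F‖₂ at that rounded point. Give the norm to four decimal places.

1.2133

At (-1/2, 1/2): F = (-3.458851, 1.8750).
Jacobian J = [[10·a·b - b^2 - 3·b + 2·cos(a), 5·a^2 - 2·a·b - 3·a], [2·a·b - 2·b^2 + 2·b, a^2 - 4·a·b + 2·a - 2]].
At the point, J = [[-2.494835, 3.2500], [0.0000, -1.7500]] (det J = 4.365961).
Solving J·Δ = −F gives Δ = (0.0093, 1.0714).
Then the next iterate is (a, b)₁ = (-0.4907, 1.5714).
Re-evaluating at (-0.4907, 1.5714): F = (0.474315, 1.116769), so ‖F‖₂ = 1.2133.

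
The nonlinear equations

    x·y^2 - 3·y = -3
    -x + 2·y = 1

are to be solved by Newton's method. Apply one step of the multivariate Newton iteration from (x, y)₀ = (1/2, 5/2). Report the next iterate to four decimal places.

(0.5833, 0.7917)

At (1/2, 5/2): F = (-1.3750, 3.5000).
Jacobian J = [[y^2, 2·x·y - 3], [-1, 2]].
At the point, J = [[6.2500, -0.5000], [-1.0000, 2.0000]] (det J = 12.0000).
Solving J·Δ = −F gives Δ = (0.0833, -1.7083).
Then the next iterate is (x, y)₁ = (0.5833, 0.7917).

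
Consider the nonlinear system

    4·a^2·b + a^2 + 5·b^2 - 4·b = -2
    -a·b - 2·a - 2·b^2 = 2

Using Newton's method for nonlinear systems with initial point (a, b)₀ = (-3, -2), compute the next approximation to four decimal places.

(-2.4740, -1.0909)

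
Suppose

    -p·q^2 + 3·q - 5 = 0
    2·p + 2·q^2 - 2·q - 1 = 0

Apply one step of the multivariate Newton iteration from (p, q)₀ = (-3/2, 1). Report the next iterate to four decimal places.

At (-3/2, 1): F = (-0.5000, -4.0000).
Jacobian J = [[-q^2, -2·p·q + 3], [2, 4·q - 2]].
At the point, J = [[-1.0000, 6.0000], [2.0000, 2.0000]] (det J = -14.0000).
Solving J·Δ = −F gives Δ = (1.6429, 0.3571).
Then the next iterate is (p, q)₁ = (0.1429, 1.3571).

(0.1429, 1.3571)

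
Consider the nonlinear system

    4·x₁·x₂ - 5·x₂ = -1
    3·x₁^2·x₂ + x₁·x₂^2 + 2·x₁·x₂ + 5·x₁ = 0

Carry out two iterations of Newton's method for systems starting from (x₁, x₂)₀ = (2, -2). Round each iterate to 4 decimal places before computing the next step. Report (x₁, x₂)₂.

(0.2166, 0.6148)

At (2, -2): F = (-5.0000, -14.0000).
Jacobian J = [[4·x₂, 4·x₁ - 5], [6·x₁·x₂ + x₂^2 + 2·x₂ + 5, 3·x₁^2 + 2·x₁·x₂ + 2·x₁]].
At the point, J = [[-8.0000, 3.0000], [-19.0000, 8.0000]] (det J = -7.0000).
Solving J·Δ = −F gives Δ = (0.2857, 2.4286).
Then the next iterate is (x₁, x₂)₁ = (2.2857, 0.4286).
Round to (2.2857, 0.4286) and repeat: F = (2.775604, 20.525245), J = [[1.7144, 4.1428], [11.918804, 22.203976]].
Δ = (-2.0691, 0.1862), so (x₁, x₂)₂ = (0.2166, 0.6148).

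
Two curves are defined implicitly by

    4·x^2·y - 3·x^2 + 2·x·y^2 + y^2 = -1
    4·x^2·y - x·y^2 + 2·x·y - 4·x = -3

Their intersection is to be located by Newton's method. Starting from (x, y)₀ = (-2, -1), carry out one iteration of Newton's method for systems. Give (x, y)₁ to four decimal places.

(4.2381, -8.1429)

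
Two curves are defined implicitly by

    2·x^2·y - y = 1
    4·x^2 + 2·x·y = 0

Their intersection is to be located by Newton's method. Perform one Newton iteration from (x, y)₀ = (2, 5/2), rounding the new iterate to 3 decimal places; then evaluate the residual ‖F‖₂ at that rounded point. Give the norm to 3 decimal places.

6.150

At (2, 5/2): F = (16.500, 26.000).
Jacobian J = [[4·x·y, 2·x^2 - 1], [8·x + 2·y, 2·x]].
At the point, J = [[20.000, 7.000], [21.000, 4.000]] (det J = -67.000).
Solving J·Δ = −F gives Δ = (-1.731, 2.590).
Then the next iterate is (x, y)₁ = (0.269, 5.090).
Re-evaluating at (0.269, 5.090): F = (-5.35337, 3.02786), so ‖F‖₂ = 6.150.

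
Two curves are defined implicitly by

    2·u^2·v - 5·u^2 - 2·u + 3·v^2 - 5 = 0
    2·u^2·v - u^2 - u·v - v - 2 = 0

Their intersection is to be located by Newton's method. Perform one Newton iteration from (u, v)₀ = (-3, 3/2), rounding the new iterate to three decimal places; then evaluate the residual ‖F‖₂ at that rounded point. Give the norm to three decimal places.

4.926

At (-3, 3/2): F = (-10.250, 19.000).
Jacobian J = [[4·u·v - 10·u - 2, 2·u^2 + 6·v], [4·u·v - 2·u - v, 2·u^2 - u - 1]].
At the point, J = [[10.000, 27.000], [-13.500, 20.000]] (det J = 564.500).
Solving J·Δ = −F gives Δ = (1.272, -0.091).
Then the next iterate is (u, v)₁ = (-1.728, 1.409).
Re-evaluating at (-1.728, 1.409): F = (-2.10357, 4.45427), so ‖F‖₂ = 4.926.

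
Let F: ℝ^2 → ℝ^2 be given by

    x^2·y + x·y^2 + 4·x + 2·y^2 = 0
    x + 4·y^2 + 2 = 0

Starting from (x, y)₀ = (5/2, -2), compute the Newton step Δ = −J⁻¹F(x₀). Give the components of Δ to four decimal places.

(0.1629, 1.2914)

At (5/2, -2): F = (15.5000, 20.5000).
Jacobian J = [[2·x·y + y^2 + 4, x^2 + 2·x·y + 4·y], [1, 8·y]].
At the point, J = [[-2.0000, -11.7500], [1.0000, -16.0000]] (det J = 43.7500).
Solving J·Δ = −F gives Δ = (0.1629, 1.2914).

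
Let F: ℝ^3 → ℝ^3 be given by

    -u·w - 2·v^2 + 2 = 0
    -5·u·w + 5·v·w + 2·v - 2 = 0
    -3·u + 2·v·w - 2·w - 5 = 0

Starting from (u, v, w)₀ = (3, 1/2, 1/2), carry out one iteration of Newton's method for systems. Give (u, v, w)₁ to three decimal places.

At (3, 1/2, 1/2): F = (0.000, -7.250, -14.500).
Jacobian J = [[-w, -4·v, -u], [-5·w, 5·w + 2, -5·u + 5·v], [-3, 2·w, 2·v - 2]].
At the point, J = [[-0.500, -2.000, -3.000], [-2.500, 4.500, -12.500], [-3.000, 1.000, -1.000]] (det J = -107.000).
Solving J·Δ = −F gives Δ = (-4.879, 0.407, 0.542).
Then the next iterate is (u, v, w)₁ = (-1.879, 0.907, 1.042).

(-1.879, 0.907, 1.042)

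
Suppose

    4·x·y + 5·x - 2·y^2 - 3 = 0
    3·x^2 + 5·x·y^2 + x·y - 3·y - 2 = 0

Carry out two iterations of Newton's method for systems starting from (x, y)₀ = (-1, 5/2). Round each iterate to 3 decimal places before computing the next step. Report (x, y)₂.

(3.009, 5.763)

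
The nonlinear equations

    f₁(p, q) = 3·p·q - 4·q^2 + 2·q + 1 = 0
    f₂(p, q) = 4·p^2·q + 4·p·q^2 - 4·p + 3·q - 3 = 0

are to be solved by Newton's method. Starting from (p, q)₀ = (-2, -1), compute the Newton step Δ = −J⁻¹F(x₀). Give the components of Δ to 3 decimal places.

At (-2, -1): F = (1.000, -22.000).
Jacobian J = [[3·q, 3·p - 8·q + 2], [8·p·q + 4·q^2 - 4, 4·p^2 + 8·p·q + 3]].
At the point, J = [[-3.000, 4.000], [16.000, 35.000]] (det J = -169.000).
Solving J·Δ = −F gives Δ = (0.728, 0.296).

(0.728, 0.296)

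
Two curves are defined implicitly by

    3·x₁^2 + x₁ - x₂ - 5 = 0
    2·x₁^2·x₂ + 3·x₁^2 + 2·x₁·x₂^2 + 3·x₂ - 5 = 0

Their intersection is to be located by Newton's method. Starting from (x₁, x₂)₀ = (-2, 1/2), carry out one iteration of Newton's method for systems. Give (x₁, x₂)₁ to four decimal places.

At (-2, 1/2): F = (4.5000, 11.5000).
Jacobian J = [[6·x₁ + 1, -1], [4·x₁·x₂ + 6·x₁ + 2·x₂^2, 2·x₁^2 + 4·x₁·x₂ + 3]].
At the point, J = [[-11.0000, -1.0000], [-15.5000, 7.0000]] (det J = -92.5000).
Solving J·Δ = −F gives Δ = (0.4649, -0.6135).
Then the next iterate is (x₁, x₂)₁ = (-1.5351, -0.1135).

(-1.5351, -0.1135)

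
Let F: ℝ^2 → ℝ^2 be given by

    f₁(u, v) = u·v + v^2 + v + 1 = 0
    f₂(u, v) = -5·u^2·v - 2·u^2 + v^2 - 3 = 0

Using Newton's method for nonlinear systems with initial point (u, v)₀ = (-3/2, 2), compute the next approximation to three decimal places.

(-1.059, 0.605)

At (-3/2, 2): F = (4.000, -26.000).
Jacobian J = [[v, u + 2·v + 1], [-10·u·v - 4·u, -5·u^2 + 2·v]].
At the point, J = [[2.000, 3.500], [36.000, -7.250]] (det J = -140.500).
Solving J·Δ = −F gives Δ = (0.441, -1.395).
Then the next iterate is (u, v)₁ = (-1.059, 0.605).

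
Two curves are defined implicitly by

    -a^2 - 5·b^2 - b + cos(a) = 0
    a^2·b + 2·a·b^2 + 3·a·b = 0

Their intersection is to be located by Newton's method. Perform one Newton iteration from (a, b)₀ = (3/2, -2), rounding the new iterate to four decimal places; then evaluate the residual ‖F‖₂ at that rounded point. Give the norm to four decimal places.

At (3/2, -2): F = (-20.179263, -1.5000).
Jacobian J = [[-2·a - sin(a), -10·b - 1], [2·a·b + 2·b^2 + 3·b, a^2 + 4·a·b + 3·a]].
At the point, J = [[-3.997495, 19.0000], [-4.0000, -5.2500]] (det J = 96.986849).
Solving J·Δ = −F gives Δ = (-1.3862, 0.7704).
Then the next iterate is (a, b)₁ = (0.1138, -1.2296).
Re-evaluating at (0.1138, -1.2296): F = (-5.349399, -0.091597), so ‖F‖₂ = 5.3502.

5.3502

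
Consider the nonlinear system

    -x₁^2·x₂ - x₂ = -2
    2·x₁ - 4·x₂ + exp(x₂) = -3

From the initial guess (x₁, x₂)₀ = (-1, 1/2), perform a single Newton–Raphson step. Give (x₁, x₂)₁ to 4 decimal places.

At (-1, 1/2): F = (1.0000, 0.648721).
Jacobian J = [[-2·x₁·x₂, -x₁^2 - 1], [2, exp(x₂) - 4]].
At the point, J = [[1.0000, -2.0000], [2.0000, -2.351279]] (det J = 1.648721).
Solving J·Δ = −F gives Δ = (0.6392, 0.8196).
Then the next iterate is (x₁, x₂)₁ = (-0.3608, 1.3196).

(-0.3608, 1.3196)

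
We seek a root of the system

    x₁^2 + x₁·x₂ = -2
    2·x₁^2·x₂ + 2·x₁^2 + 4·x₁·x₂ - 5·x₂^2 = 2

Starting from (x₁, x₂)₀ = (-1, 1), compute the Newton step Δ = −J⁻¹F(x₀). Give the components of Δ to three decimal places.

(3.875, -1.875)

At (-1, 1): F = (2.000, -7.000).
Jacobian J = [[2·x₁ + x₂, x₁], [4·x₁·x₂ + 4·x₁ + 4·x₂, 2·x₁^2 + 4·x₁ - 10·x₂]].
At the point, J = [[-1.000, -1.000], [-4.000, -12.000]] (det J = 8.000).
Solving J·Δ = −F gives Δ = (3.875, -1.875).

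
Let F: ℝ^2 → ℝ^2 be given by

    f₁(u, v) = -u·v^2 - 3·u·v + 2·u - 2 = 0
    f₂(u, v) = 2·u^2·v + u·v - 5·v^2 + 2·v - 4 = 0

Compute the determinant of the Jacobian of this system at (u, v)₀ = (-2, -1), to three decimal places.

J = [[-v^2 - 3·v + 2, -2·u·v - 3·u], [4·u·v + v, 2·u^2 + u - 10·v + 2]].
At the point, J = [[4.000, 2.000], [7.000, 18.000]].
det J = 58.000.

58.000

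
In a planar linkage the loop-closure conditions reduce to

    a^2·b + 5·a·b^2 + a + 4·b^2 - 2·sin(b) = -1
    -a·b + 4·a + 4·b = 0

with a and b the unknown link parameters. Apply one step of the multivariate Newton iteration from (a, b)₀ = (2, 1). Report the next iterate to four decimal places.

(-1.7186, 1.5779)

At (2, 1): F = (19.317058, 10.0000).
Jacobian J = [[2·a·b + 5·b^2 + 1, a^2 + 10·a·b + 8·b - 2·cos(b)], [-b + 4, -a + 4]].
At the point, J = [[10.0000, 30.919395], [3.0000, 2.0000]] (det J = -72.758186).
Solving J·Δ = −F gives Δ = (-3.7186, 0.5779).
Then the next iterate is (a, b)₁ = (-1.7186, 1.5779).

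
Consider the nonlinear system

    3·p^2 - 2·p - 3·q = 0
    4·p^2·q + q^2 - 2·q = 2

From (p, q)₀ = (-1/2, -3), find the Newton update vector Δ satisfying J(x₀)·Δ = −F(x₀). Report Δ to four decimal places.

At (-1/2, -3): F = (10.7500, 10.0000).
Jacobian J = [[6·p - 2, -3], [8·p·q, 4·p^2 + 2·q - 2]].
At the point, J = [[-5.0000, -3.0000], [12.0000, -7.0000]] (det J = 71.0000).
Solving J·Δ = −F gives Δ = (0.6373, 2.5211).

(0.6373, 2.5211)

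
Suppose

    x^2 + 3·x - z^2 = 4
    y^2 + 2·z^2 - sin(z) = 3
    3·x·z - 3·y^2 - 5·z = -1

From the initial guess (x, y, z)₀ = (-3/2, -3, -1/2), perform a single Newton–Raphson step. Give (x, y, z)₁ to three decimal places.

At (-3/2, -3, -1/2): F = (-6.500, 6.97943, -21.250).
Jacobian J = [[2·x + 3, 0, -2·z], [0, 2·y, 4·z - cos(z)], [3·z, -6·y, 3·x - 5]].
At the point, J = [[0.000, 0.000, 1.000], [0.000, -6.000, -2.87758], [-1.500, 18.000, -9.500]] (det J = -9.000).
Solving J·Δ = −F gives Δ = (-78.783, -1.954, 6.500).
Then the next iterate is (x, y, z)₁ = (-80.283, -4.954, 6.000).

(-80.283, -4.954, 6.000)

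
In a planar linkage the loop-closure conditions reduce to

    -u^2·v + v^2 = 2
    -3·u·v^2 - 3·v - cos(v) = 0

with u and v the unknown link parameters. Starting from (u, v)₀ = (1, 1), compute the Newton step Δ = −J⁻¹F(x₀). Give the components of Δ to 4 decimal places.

(-1.1833, -0.3665)

At (1, 1): F = (-2.0000, -6.540302).
Jacobian J = [[-2·u·v, -u^2 + 2·v], [-3·v^2, -6·u·v + sin(v) - 3]].
At the point, J = [[-2.0000, 1.0000], [-3.0000, -8.158529]] (det J = 19.317058).
Solving J·Δ = −F gives Δ = (-1.1833, -0.3665).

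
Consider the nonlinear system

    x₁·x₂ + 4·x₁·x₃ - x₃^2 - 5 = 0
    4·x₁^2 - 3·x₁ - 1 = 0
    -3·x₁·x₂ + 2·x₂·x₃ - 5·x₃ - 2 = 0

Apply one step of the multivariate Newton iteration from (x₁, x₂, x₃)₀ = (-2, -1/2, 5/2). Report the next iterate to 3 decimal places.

(-0.895, 0.274, 0.862)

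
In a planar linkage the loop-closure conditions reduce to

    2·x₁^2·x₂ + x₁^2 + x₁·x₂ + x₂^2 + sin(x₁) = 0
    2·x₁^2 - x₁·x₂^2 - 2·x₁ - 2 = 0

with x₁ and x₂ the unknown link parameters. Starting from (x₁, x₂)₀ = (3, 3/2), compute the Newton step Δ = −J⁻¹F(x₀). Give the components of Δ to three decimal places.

At (3, 3/2): F = (42.89112, 3.250).
Jacobian J = [[4·x₁·x₂ + 2·x₁ + x₂ + cos(x₁), 2·x₁^2 + x₁ + 2·x₂], [4·x₁ - x₂^2 - 2, -2·x₁·x₂]].
At the point, J = [[24.51001, 24.000], [7.750, -9.000]] (det J = -406.59007).
Solving J·Δ = −F gives Δ = (-1.141, -0.622).

(-1.141, -0.622)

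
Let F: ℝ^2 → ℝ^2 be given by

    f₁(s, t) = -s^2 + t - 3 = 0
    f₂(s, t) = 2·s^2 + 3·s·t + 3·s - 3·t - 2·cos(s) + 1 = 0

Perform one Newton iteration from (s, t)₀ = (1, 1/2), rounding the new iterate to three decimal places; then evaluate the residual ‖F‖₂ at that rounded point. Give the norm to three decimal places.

At (1, 1/2): F = (-3.500, 4.91940).
Jacobian J = [[-2·s, 1], [4·s + 3·t + 2·sin(s) + 3, 3·s - 3]].
At the point, J = [[-2.000, 1.000], [10.18294, 0.000]] (det J = -10.18294).
Solving J·Δ = −F gives Δ = (-0.483, 2.534).
Then the next iterate is (s, t)₁ = (0.517, 3.034).
Re-evaluating at (0.517, 3.034): F = (-0.23329, -3.04930), so ‖F‖₂ = 3.058.

3.058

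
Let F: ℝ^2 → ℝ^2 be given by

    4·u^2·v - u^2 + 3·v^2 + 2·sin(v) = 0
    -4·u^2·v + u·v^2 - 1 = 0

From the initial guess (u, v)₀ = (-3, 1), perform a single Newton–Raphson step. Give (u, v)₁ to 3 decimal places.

(-1.777, 0.775)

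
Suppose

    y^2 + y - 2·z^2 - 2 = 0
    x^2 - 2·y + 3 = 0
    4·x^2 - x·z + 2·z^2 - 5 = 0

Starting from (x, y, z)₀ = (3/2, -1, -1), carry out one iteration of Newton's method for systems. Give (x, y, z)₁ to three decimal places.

At (3/2, -1, -1): F = (-4.000, 7.250, 7.500).
Jacobian J = [[0, 2·y + 1, -4·z], [2·x, -2, 0], [8·x - z, 0, -x + 4·z]].
At the point, J = [[0.000, -1.000, 4.000], [3.000, -2.000, 0.000], [13.000, 0.000, -5.500]] (det J = 87.500).
Solving J·Δ = −F gives Δ = (0.273, 4.034, 2.009).
Then the next iterate is (x, y, z)₁ = (1.773, 3.034, 1.009).

(1.773, 3.034, 1.009)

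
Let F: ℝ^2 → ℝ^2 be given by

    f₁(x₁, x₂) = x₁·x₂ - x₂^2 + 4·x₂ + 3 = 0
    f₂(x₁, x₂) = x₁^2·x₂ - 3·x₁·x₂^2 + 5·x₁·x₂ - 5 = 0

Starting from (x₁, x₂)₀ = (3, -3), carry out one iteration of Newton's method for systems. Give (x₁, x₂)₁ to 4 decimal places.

At (3, -3): F = (-27.0000, -158.0000).
Jacobian J = [[x₂, x₁ - 2·x₂ + 4], [2·x₁·x₂ - 3·x₂^2 + 5·x₂, x₁^2 - 6·x₁·x₂ + 5·x₁]].
At the point, J = [[-3.0000, 13.0000], [-60.0000, 78.0000]] (det J = 546.0000).
Solving J·Δ = −F gives Δ = (0.0952, 2.0989).
Then the next iterate is (x₁, x₂)₁ = (3.0952, -0.9011).

(3.0952, -0.9011)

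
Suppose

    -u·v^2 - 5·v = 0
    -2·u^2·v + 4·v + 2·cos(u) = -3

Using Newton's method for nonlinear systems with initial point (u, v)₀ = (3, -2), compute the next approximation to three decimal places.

(1.408, -2.624)

At (3, -2): F = (-2.000, 29.02002).
Jacobian J = [[-v^2, -2·u·v - 5], [-4·u·v - 2·sin(u), -2·u^2 + 4]].
At the point, J = [[-4.000, 7.000], [23.71776, -14.000]] (det J = -110.02432).
Solving J·Δ = −F gives Δ = (-1.592, -0.624).
Then the next iterate is (u, v)₁ = (1.408, -2.624).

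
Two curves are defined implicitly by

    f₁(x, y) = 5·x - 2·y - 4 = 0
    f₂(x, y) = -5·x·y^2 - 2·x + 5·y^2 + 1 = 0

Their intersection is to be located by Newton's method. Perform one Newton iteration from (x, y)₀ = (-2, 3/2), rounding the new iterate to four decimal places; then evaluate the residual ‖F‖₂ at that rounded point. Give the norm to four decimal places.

8.3031

At (-2, 3/2): F = (-17.0000, 38.7500).
Jacobian J = [[5, -2], [-5·y^2 - 2, -10·x·y + 10·y]].
At the point, J = [[5.0000, -2.0000], [-13.2500, 45.0000]] (det J = 198.5000).
Solving J·Δ = −F gives Δ = (3.4635, 0.1587).
Then the next iterate is (x, y)₁ = (1.4635, 1.6587).
Re-evaluating at (1.4635, 1.6587): F = (0.0001, -8.303105), so ‖F‖₂ = 8.3031.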